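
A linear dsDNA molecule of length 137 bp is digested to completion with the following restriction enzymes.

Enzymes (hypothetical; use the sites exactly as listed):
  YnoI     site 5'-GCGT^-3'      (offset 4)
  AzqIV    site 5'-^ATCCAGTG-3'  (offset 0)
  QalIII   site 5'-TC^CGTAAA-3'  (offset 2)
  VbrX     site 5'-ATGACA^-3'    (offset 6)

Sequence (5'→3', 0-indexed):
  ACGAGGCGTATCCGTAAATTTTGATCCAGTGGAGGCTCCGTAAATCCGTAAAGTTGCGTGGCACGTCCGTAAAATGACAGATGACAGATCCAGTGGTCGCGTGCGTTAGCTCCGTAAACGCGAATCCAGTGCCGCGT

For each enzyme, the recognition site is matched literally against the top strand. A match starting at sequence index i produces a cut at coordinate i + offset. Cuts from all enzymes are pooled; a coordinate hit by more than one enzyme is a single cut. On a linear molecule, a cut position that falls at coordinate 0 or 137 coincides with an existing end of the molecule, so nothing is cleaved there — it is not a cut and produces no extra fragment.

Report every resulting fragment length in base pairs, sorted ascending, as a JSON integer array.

Per-enzyme occurrences:
  YnoI (GCGT, off=4): starts [5, 55, 98, 102, 133] → cuts [9, 59, 102, 106] (position 137 is a terminus of the linear molecule — no cut)
  AzqIV (ATCCAGTG, off=0): starts [23, 87, 123] → cuts [23, 87, 123]
  QalIII (TCCGTAAA, off=2): starts [10, 36, 44, 65, 110] → cuts [12, 38, 46, 67, 112]
  VbrX (ATGACA, off=6): starts [73, 80] → cuts [79, 86]

Pooled cuts: [9, 12, 23, 38, 46, 59, 67, 79, 86, 87, 102, 106, 112, 123]

Fragments:
  [0,9): 9 bp
  [9,12): 3 bp
  [12,23): 11 bp
  [23,38): 15 bp
  [38,46): 8 bp
  [46,59): 13 bp
  [59,67): 8 bp
  [67,79): 12 bp
  [79,86): 7 bp
  [86,87): 1 bp
  [87,102): 15 bp
  [102,106): 4 bp
  [106,112): 6 bp
  [112,123): 11 bp
  [123,137): 14 bp

[1,3,4,6,7,8,8,9,11,11,12,13,14,15,15]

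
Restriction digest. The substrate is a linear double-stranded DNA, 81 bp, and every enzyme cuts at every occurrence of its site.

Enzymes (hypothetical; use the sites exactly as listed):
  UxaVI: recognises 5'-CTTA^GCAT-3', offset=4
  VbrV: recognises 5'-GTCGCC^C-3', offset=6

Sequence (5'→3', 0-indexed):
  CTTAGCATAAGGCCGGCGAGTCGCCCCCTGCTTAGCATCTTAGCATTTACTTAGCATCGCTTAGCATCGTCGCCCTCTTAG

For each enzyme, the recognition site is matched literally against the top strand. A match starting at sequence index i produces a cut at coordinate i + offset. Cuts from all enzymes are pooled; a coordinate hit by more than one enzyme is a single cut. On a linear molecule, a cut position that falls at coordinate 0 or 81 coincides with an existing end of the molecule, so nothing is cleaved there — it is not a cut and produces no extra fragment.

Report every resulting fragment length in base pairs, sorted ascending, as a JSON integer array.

Per-enzyme occurrences:
  UxaVI (CTTAGCAT, off=4): starts [0, 30, 38, 49, 59] → cuts [4, 34, 42, 53, 63]
  VbrV (GTCGCCC, off=6): starts [19, 68] → cuts [25, 74]

Pooled cuts: [4, 25, 34, 42, 53, 63, 74]

Fragments:
  [0,4): 4 bp
  [4,25): 21 bp
  [25,34): 9 bp
  [34,42): 8 bp
  [42,53): 11 bp
  [53,63): 10 bp
  [63,74): 11 bp
  [74,81): 7 bp

[4,7,8,9,10,11,11,21]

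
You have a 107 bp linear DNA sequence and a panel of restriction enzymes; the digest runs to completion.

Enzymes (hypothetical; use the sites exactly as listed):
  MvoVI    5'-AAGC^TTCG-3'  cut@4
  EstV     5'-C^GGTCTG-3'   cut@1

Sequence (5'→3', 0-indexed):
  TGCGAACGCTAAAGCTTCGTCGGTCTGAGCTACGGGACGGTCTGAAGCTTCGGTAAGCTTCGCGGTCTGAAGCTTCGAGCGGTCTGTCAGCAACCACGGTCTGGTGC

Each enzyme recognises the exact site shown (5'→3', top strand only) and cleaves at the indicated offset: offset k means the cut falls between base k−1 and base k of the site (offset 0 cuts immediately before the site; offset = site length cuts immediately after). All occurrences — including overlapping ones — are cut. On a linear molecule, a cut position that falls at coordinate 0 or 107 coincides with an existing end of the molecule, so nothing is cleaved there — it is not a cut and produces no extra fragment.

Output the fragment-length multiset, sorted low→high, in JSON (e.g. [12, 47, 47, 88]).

[5,6,7,10,10,10,10,15,17,17]

Site scan:
  MvoVI AAGCTTCG/4: at [11, 44, 54, 69] ⇒ [15, 48, 58, 73]
  EstV CGGTCTG/1: at [20, 37, 62, 79, 96] ⇒ [21, 38, 63, 80, 97]

Pooled cuts: [15, 21, 38, 48, 58, 63, 73, 80, 97]

Fragments:
  [0,15): 15 bp
  [15,21): 6 bp
  [21,38): 17 bp
  [38,48): 10 bp
  [48,58): 10 bp
  [58,63): 5 bp
  [63,73): 10 bp
  [73,80): 7 bp
  [80,97): 17 bp
  [97,107): 10 bp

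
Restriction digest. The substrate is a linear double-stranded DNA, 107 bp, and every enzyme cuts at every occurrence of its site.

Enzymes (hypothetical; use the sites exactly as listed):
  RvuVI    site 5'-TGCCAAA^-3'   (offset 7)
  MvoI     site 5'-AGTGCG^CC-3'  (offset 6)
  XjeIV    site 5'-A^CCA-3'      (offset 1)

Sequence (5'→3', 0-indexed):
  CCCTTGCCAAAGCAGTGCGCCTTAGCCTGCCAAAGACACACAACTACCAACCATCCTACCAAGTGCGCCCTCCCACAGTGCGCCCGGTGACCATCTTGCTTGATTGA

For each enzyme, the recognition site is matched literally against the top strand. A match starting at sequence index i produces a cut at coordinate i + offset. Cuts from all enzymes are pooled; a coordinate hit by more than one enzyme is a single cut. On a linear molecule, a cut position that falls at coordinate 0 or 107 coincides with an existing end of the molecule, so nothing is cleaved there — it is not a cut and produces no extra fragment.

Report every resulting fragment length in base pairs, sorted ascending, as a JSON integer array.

[4,8,8,8,9,11,12,15,15,17]

Site scan:
  RvuVI (TGCCAAA, off=7): starts [4, 27] → cuts [11, 34]
  MvoI (AGTGCGCC, off=6): starts [13, 61, 76] → cuts [19, 67, 82]
  XjeIV (ACCA, off=1): starts [45, 49, 57, 89] → cuts [46, 50, 58, 90]

Pooled cuts: [11, 19, 34, 46, 50, 58, 67, 82, 90]

Fragments:
  [0,11): 11 bp
  [11,19): 8 bp
  [19,34): 15 bp
  [34,46): 12 bp
  [46,50): 4 bp
  [50,58): 8 bp
  [58,67): 9 bp
  [67,82): 15 bp
  [82,90): 8 bp
  [90,107): 17 bp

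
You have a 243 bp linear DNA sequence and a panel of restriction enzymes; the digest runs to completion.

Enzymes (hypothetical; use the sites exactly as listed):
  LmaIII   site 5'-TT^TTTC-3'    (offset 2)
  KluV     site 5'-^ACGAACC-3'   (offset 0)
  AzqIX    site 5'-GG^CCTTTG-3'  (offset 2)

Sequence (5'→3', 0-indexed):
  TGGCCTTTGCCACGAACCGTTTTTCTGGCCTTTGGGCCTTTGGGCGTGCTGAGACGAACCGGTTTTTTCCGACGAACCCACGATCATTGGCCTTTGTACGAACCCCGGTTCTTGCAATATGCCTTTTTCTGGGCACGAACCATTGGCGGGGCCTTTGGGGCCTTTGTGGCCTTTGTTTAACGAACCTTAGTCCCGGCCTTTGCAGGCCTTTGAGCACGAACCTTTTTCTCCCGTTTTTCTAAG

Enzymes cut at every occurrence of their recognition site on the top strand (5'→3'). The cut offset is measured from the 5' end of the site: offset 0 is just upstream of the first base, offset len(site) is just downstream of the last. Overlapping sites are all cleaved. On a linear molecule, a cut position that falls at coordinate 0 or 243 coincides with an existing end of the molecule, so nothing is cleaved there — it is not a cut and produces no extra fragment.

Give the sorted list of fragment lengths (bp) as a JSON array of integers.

[3,6,7,7,8,8,8,9,9,9,9,9,10,10,10,11,12,17,17,17,19,28]

Per-enzyme occurrences:
  LmaIII (TTTTTC, off=2): starts [19, 63, 123, 222, 233] → cuts [21, 65, 125, 224, 235]
  KluV (ACGAACC, off=0): starts [11, 53, 71, 97, 134, 179, 215] → cuts [11, 53, 71, 97, 134, 179, 215]
  AzqIX (GGCCTTTG, off=2): starts [1, 26, 34, 88, 149, 158, 167, 194, 204] → cuts [3, 28, 36, 90, 151, 160, 169, 196, 206]

Pooled cuts: [3, 11, 21, 28, 36, 53, 65, 71, 90, 97, 125, 134, 151, 160, 169, 179, 196, 206, 215, 224, 235]

Fragment lengths:
  [0,3): 3 bp
  [3,11): 8 bp
  [11,21): 10 bp
  [21,28): 7 bp
  [28,36): 8 bp
  [36,53): 17 bp
  [53,65): 12 bp
  [65,71): 6 bp
  [71,90): 19 bp
  [90,97): 7 bp
  [97,125): 28 bp
  [125,134): 9 bp
  [134,151): 17 bp
  [151,160): 9 bp
  [160,169): 9 bp
  [169,179): 10 bp
  [179,196): 17 bp
  [196,206): 10 bp
  [206,215): 9 bp
  [215,224): 9 bp
  [224,235): 11 bp
  [235,243): 8 bp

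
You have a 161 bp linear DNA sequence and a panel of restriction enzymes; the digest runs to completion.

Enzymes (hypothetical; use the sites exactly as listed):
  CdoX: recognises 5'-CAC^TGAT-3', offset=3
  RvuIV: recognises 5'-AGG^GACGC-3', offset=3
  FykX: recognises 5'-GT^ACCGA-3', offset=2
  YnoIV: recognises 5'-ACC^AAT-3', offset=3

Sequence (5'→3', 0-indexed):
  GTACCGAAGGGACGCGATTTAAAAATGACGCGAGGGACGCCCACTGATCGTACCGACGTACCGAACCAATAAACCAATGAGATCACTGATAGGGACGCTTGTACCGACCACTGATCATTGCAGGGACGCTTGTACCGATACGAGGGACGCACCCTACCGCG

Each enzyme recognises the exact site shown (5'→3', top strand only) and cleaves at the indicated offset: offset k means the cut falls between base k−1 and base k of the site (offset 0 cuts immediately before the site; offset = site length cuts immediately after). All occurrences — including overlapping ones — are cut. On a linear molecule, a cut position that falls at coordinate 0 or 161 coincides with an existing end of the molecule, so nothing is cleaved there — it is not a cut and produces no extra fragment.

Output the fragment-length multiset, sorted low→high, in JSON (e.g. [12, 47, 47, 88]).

[2,7,7,8,8,8,8,9,9,9,9,11,12,13,16,25]

Site scan:
  CdoX (CACTGAT, off=3): starts [41, 83, 108] → cuts [44, 86, 111]
  RvuIV (AGGGACGC, off=3): starts [7, 32, 90, 121, 142] → cuts [10, 35, 93, 124, 145]
  FykX (GTACCGA, off=2): starts [0, 49, 57, 100, 131] → cuts [2, 51, 59, 102, 133]
  YnoIV (ACCAAT, off=3): starts [64, 72] → cuts [67, 75]

All cut coordinates (distinct, sorted): [2, 10, 35, 44, 51, 59, 67, 75, 86, 93, 102, 111, 124, 133, 145]

Fragment lengths:
  [0,2): 2 bp
  [2,10): 8 bp
  [10,35): 25 bp
  [35,44): 9 bp
  [44,51): 7 bp
  [51,59): 8 bp
  [59,67): 8 bp
  [67,75): 8 bp
  [75,86): 11 bp
  [86,93): 7 bp
  [93,102): 9 bp
  [102,111): 9 bp
  [111,124): 13 bp
  [124,133): 9 bp
  [133,145): 12 bp
  [145,161): 16 bp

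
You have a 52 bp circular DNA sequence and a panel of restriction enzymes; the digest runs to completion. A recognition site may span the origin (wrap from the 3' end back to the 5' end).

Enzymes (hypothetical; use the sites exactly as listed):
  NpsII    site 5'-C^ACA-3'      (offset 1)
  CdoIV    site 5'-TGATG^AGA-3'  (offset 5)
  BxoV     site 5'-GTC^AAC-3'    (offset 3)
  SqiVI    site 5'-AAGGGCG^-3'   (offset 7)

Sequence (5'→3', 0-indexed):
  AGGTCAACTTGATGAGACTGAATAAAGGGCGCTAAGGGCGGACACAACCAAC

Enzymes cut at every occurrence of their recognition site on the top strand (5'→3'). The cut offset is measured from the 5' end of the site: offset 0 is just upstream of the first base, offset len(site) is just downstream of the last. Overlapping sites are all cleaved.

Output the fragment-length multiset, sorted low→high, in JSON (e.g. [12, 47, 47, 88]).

Scan for sites:
  NpsII (CACA, off=1): starts [42] → cuts [43]
  CdoIV (TGATGAGA, off=5): starts [9] → cuts [14]
  BxoV (GTCAAC, off=3): starts [2] → cuts [5]
  SqiVI (AAGGGCG, off=7): starts [24, 33] → cuts [31, 40]

Pooled cuts: [5, 14, 31, 40, 43]

Fragment lengths:
  5→14: 9 bp
  14→31: 17 bp
  31→40: 9 bp
  40→43: 3 bp
  43→5 (wrap): 52-43+5 = 14 bp

[3,9,9,14,17]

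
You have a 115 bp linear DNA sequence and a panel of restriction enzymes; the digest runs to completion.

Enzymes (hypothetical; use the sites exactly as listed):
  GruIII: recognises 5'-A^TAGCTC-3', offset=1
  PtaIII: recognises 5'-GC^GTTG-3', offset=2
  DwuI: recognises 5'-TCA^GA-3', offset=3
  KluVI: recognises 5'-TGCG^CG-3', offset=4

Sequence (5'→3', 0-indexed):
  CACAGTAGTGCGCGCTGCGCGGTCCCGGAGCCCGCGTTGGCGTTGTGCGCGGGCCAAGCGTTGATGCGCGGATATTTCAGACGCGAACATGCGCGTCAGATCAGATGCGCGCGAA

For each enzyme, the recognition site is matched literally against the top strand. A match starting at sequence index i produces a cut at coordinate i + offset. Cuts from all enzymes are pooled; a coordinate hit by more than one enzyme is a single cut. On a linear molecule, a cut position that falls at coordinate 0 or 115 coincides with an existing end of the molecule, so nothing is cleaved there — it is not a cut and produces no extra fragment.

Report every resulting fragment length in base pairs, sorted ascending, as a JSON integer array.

[5,5,6,6,6,7,8,9,10,11,12,14,16]

Scan for sites:
  GruIII (ATAGCTC, off=1): no sites
  PtaIII GCGTTG/2: at [33, 39, 57] ⇒ [35, 41, 59]
  DwuI TCAGA/3: at [76, 95, 100] ⇒ [79, 98, 103]
  KluVI TGCGCG/4: at [8, 15, 45, 64, 89, 105] ⇒ [12, 19, 49, 68, 93, 109]

All cut coordinates (distinct, sorted): [12, 19, 35, 41, 49, 59, 68, 79, 93, 98, 103, 109]

Fragments:
  [0,12): 12 bp
  [12,19): 7 bp
  [19,35): 16 bp
  [35,41): 6 bp
  [41,49): 8 bp
  [49,59): 10 bp
  [59,68): 9 bp
  [68,79): 11 bp
  [79,93): 14 bp
  [93,98): 5 bp
  [98,103): 5 bp
  [103,109): 6 bp
  [109,115): 6 bp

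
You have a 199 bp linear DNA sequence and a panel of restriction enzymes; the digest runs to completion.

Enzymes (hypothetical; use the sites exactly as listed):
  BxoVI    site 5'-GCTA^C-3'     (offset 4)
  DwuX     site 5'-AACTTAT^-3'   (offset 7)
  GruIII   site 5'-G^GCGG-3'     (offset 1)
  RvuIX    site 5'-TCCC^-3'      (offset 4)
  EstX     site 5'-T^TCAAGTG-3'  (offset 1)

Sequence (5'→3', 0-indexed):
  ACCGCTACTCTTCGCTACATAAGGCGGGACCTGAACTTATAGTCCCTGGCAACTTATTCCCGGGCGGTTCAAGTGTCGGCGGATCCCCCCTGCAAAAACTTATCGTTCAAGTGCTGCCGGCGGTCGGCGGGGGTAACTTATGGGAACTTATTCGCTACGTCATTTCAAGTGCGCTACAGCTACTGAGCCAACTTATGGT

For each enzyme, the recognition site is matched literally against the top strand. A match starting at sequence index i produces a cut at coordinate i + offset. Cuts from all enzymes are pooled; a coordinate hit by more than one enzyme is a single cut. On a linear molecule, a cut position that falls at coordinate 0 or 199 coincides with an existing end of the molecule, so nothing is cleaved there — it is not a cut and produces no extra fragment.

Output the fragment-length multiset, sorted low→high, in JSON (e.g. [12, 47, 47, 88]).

Scan for sites:
  BxoVI (GCTAC, off=4): starts [3, 13, 153, 172, 178] → cuts [7, 17, 157, 176, 182]
  DwuX (AACTTAT, off=7): starts [33, 50, 96, 134, 144, 189] → cuts [40, 57, 103, 141, 151, 196]
  GruIII (GGCGG, off=1): starts [22, 62, 77, 118, 125] → cuts [23, 63, 78, 119, 126]
  RvuIX (TCCC, off=4): starts [42, 57, 83] → cuts [46, 61, 87]
  EstX (TTCAAGTG, off=1): starts [67, 105, 163] → cuts [68, 106, 164]

All cut coordinates (distinct, sorted): [7, 17, 23, 40, 46, 57, 61, 63, 68, 78, 87, 103, 106, 119, 126, 141, 151, 157, 164, 176, 182, 196]

Fragment lengths:
  [0,7): 7 bp
  [7,17): 10 bp
  [17,23): 6 bp
  [23,40): 17 bp
  [40,46): 6 bp
  [46,57): 11 bp
  [57,61): 4 bp
  [61,63): 2 bp
  [63,68): 5 bp
  [68,78): 10 bp
  [78,87): 9 bp
  [87,103): 16 bp
  [103,106): 3 bp
  [106,119): 13 bp
  [119,126): 7 bp
  [126,141): 15 bp
  [141,151): 10 bp
  [151,157): 6 bp
  [157,164): 7 bp
  [164,176): 12 bp
  [176,182): 6 bp
  [182,196): 14 bp
  [196,199): 3 bp

[2,3,3,4,5,6,6,6,6,7,7,7,9,10,10,10,11,12,13,14,15,16,17]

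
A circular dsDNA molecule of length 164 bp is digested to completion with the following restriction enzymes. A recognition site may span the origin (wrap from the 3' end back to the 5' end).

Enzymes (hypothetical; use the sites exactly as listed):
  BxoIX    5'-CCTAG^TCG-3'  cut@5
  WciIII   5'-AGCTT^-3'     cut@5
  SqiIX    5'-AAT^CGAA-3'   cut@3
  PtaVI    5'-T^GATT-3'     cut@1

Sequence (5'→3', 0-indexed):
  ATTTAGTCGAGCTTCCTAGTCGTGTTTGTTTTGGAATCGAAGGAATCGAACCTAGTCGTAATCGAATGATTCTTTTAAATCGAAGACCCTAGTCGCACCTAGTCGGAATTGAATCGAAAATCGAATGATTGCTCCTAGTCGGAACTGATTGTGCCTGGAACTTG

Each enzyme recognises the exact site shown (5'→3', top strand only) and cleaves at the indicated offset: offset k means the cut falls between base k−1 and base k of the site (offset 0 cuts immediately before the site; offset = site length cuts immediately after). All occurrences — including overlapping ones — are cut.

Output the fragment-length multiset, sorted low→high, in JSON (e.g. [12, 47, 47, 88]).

[5,5,5,7,7,8,9,9,10,12,12,12,13,15,17,18]

Per-enzyme occurrences:
  BxoIX CCTAGTCG/5: at [14, 50, 87, 97, 133] ⇒ [19, 55, 92, 102, 138]
  WciIII AGCTT/5: at [9] ⇒ [14]
  SqiIX AATCGAA/3: at [34, 43, 59, 77, 111, 118] ⇒ [37, 46, 62, 80, 114, 121]
  PtaVI TGATT/1: at [66, 125, 145, 162] ⇒ [67, 126, 146, 163]

Pooled cuts: [14, 19, 37, 46, 55, 62, 67, 80, 92, 102, 114, 121, 126, 138, 146, 163]

Fragments:
  14→19: 5 bp
  19→37: 18 bp
  37→46: 9 bp
  46→55: 9 bp
  55→62: 7 bp
  62→67: 5 bp
  67→80: 13 bp
  80→92: 12 bp
  92→102: 10 bp
  102→114: 12 bp
  114→121: 7 bp
  121→126: 5 bp
  126→138: 12 bp
  138→146: 8 bp
  146→163: 17 bp
  163→14 (wrap): 164-163+14 = 15 bp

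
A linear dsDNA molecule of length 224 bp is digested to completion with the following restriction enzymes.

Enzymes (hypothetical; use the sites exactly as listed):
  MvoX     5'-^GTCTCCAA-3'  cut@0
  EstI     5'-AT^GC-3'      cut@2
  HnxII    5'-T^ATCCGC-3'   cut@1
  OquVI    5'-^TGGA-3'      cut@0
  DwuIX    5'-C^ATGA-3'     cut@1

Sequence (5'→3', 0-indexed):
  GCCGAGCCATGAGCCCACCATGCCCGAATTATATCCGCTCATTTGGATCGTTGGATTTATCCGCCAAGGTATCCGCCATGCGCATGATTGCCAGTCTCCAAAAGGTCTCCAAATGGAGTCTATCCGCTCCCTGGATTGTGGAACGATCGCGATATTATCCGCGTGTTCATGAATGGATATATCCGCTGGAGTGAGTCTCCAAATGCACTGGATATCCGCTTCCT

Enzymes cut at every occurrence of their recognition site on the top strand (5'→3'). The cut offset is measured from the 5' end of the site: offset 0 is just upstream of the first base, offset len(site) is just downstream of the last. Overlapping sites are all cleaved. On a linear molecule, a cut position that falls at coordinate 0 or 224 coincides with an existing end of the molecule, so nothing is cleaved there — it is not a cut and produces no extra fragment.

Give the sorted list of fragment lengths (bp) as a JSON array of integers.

Per-enzyme occurrences:
  MvoX (GTCTCCAA, off=0): starts [93, 104, 194] → cuts [93, 104, 194]
  EstI (ATGC, off=2): starts [19, 77, 202] → cuts [21, 79, 204]
  HnxII (TATCCGC, off=1): starts [31, 57, 69, 120, 155, 179, 212] → cuts [32, 58, 70, 121, 156, 180, 213]
  OquVI (TGGA, off=0): starts [43, 51, 113, 131, 138, 173, 186, 208] → cuts [43, 51, 113, 131, 138, 173, 186, 208]
  DwuIX (CATGA, off=1): starts [7, 82, 167] → cuts [8, 83, 168]

Pooled cuts: [8, 21, 32, 43, 51, 58, 70, 79, 83, 93, 104, 113, 121, 131, 138, 156, 168, 173, 180, 186, 194, 204, 208, 213]

Fragments:
  [0,8): 8 bp
  [8,21): 13 bp
  [21,32): 11 bp
  [32,43): 11 bp
  [43,51): 8 bp
  [51,58): 7 bp
  [58,70): 12 bp
  [70,79): 9 bp
  [79,83): 4 bp
  [83,93): 10 bp
  [93,104): 11 bp
  [104,113): 9 bp
  [113,121): 8 bp
  [121,131): 10 bp
  [131,138): 7 bp
  [138,156): 18 bp
  [156,168): 12 bp
  [168,173): 5 bp
  [173,180): 7 bp
  [180,186): 6 bp
  [186,194): 8 bp
  [194,204): 10 bp
  [204,208): 4 bp
  [208,213): 5 bp
  [213,224): 11 bp

[4,4,5,5,6,7,7,7,8,8,8,8,9,9,10,10,10,11,11,11,11,12,12,13,18]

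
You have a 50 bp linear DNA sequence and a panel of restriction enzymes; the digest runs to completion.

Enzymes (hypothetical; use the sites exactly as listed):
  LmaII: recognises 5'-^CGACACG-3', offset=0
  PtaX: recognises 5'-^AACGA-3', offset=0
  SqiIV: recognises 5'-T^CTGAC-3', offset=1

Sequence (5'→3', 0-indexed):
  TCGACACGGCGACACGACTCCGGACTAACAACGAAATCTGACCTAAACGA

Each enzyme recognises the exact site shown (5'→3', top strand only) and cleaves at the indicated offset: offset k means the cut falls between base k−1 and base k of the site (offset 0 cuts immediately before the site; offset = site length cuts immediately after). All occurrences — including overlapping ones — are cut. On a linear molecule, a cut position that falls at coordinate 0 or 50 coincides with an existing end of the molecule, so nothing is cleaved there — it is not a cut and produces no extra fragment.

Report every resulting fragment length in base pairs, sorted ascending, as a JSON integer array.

Scan for sites:
  LmaII CGACACG/0: at [1, 9] ⇒ [1, 9]
  PtaX AACGA/0: at [29, 45] ⇒ [29, 45]
  SqiIV TCTGAC/1: at [36] ⇒ [37]

All cut coordinates (distinct, sorted): [1, 9, 29, 37, 45]

Fragment lengths:
  [0,1): 1 bp
  [1,9): 8 bp
  [9,29): 20 bp
  [29,37): 8 bp
  [37,45): 8 bp
  [45,50): 5 bp

[1,5,8,8,8,20]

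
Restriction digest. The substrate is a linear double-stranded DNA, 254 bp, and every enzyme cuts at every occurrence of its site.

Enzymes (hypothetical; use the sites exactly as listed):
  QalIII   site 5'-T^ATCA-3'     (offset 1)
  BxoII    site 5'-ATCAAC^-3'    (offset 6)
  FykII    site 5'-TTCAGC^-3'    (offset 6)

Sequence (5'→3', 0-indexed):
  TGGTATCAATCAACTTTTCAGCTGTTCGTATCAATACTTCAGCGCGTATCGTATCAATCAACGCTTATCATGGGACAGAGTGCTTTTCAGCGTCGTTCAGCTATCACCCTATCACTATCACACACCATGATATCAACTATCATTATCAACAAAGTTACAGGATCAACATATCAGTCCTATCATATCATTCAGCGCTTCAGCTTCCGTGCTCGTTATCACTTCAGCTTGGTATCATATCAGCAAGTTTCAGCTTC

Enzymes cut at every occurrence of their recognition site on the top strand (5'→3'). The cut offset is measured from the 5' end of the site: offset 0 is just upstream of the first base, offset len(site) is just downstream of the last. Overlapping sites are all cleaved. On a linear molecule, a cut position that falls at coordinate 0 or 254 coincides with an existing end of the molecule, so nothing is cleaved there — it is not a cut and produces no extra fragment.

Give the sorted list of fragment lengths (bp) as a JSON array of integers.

Scan for sites:
  QalIII (TATCA, off=1): starts [3, 28, 51, 65, 101, 109, 115, 130, 137, 143, 168, 177, 182, 213, 229, 234] → cuts [4, 29, 52, 66, 102, 110, 116, 131, 138, 144, 169, 178, 183, 214, 230, 235]
  BxoII (ATCAAC, off=6): starts [8, 56, 131, 144, 161] → cuts [14, 62, 137, 150, 167]
  FykII (TTCAGC, off=6): starts [16, 37, 85, 95, 187, 195, 219, 245] → cuts [22, 43, 91, 101, 193, 201, 225, 251]

All cut coordinates (distinct, sorted): [4, 14, 22, 29, 43, 52, 62, 66, 91, 101, 102, 110, 116, 131, 137, 138, 144, 150, 167, 169, 178, 183, 193, 201, 214, 225, 230, 235, 251]

Fragment lengths:
  [0,4): 4 bp
  [4,14): 10 bp
  [14,22): 8 bp
  [22,29): 7 bp
  [29,43): 14 bp
  [43,52): 9 bp
  [52,62): 10 bp
  [62,66): 4 bp
  [66,91): 25 bp
  [91,101): 10 bp
  [101,102): 1 bp
  [102,110): 8 bp
  [110,116): 6 bp
  [116,131): 15 bp
  [131,137): 6 bp
  [137,138): 1 bp
  [138,144): 6 bp
  [144,150): 6 bp
  [150,167): 17 bp
  [167,169): 2 bp
  [169,178): 9 bp
  [178,183): 5 bp
  [183,193): 10 bp
  [193,201): 8 bp
  [201,214): 13 bp
  [214,225): 11 bp
  [225,230): 5 bp
  [230,235): 5 bp
  [235,251): 16 bp
  [251,254): 3 bp

[1,1,2,3,4,4,5,5,5,6,6,6,6,7,8,8,8,9,9,10,10,10,10,11,13,14,15,16,17,25]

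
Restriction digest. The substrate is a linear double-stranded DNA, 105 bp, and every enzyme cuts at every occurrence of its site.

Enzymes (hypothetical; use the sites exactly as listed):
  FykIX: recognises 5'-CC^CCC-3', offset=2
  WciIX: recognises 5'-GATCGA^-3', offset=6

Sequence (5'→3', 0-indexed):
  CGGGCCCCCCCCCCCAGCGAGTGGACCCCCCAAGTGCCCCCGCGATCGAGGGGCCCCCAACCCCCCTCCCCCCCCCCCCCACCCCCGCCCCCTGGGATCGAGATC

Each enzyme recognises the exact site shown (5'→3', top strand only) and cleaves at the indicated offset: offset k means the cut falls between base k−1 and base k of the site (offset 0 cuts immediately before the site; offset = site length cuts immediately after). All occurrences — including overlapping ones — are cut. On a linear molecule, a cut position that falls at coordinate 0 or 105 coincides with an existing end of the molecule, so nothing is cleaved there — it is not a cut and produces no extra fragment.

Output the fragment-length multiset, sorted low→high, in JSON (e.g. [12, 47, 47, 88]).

[1,1,1,1,1,1,1,1,1,1,1,1,1,1,1,1,4,6,6,6,6,6,7,10,11,12,15]

Per-enzyme occurrences:
  FykIX CCCCC/2: at [4, 5, 6, 7, 8, 9, 10, 25, 26, 36, 53, 60, 61, 67, 68, 69, 70, 71, 72, 73, 74, 75, 81, 87] ⇒ [6, 7, 8, 9, 10, 11, 12, 27, 28, 38, 55, 62, 63, 69, 70, 71, 72, 73, 74, 75, 76, 77, 83, 89]
  WciIX GATCGA/6: at [43, 95] ⇒ [49, 101]

Pooled cuts: [6, 7, 8, 9, 10, 11, 12, 27, 28, 38, 49, 55, 62, 63, 69, 70, 71, 72, 73, 74, 75, 76, 77, 83, 89, 101]

Fragment lengths:
  [0,6): 6 bp
  [6,7): 1 bp
  [7,8): 1 bp
  [8,9): 1 bp
  [9,10): 1 bp
  [10,11): 1 bp
  [11,12): 1 bp
  [12,27): 15 bp
  [27,28): 1 bp
  [28,38): 10 bp
  [38,49): 11 bp
  [49,55): 6 bp
  [55,62): 7 bp
  [62,63): 1 bp
  [63,69): 6 bp
  [69,70): 1 bp
  [70,71): 1 bp
  [71,72): 1 bp
  [72,73): 1 bp
  [73,74): 1 bp
  [74,75): 1 bp
  [75,76): 1 bp
  [76,77): 1 bp
  [77,83): 6 bp
  [83,89): 6 bp
  [89,101): 12 bp
  [101,105): 4 bp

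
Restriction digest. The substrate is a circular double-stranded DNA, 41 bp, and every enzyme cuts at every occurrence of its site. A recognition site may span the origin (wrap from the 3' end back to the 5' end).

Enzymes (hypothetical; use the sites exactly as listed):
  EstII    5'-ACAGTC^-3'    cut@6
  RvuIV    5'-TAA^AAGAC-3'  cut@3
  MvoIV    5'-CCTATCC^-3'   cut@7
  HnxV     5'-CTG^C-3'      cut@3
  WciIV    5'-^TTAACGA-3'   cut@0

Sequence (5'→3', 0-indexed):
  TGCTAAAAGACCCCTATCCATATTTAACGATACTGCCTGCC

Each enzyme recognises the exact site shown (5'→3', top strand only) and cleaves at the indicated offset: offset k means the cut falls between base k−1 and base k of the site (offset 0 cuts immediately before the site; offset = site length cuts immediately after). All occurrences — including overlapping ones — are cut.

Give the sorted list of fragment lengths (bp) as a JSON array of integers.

[4,4,4,4,12,13]

Scan for sites:
  EstII (ACAGTC, off=6): no sites
  RvuIV TAAAAGAC/3: at [3] ⇒ [6]
  MvoIV CCTATCC/7: at [12] ⇒ [19]
  HnxV CTGC/3: at [32, 36, 40] ⇒ [2, 35, 39]
  WciIV TTAACGA/0: at [23] ⇒ [23]

Pooled cuts: [2, 6, 19, 23, 35, 39]

Fragment lengths:
  2→6: 4 bp
  6→19: 13 bp
  19→23: 4 bp
  23→35: 12 bp
  35→39: 4 bp
  39→2 (wrap): 41-39+2 = 4 bp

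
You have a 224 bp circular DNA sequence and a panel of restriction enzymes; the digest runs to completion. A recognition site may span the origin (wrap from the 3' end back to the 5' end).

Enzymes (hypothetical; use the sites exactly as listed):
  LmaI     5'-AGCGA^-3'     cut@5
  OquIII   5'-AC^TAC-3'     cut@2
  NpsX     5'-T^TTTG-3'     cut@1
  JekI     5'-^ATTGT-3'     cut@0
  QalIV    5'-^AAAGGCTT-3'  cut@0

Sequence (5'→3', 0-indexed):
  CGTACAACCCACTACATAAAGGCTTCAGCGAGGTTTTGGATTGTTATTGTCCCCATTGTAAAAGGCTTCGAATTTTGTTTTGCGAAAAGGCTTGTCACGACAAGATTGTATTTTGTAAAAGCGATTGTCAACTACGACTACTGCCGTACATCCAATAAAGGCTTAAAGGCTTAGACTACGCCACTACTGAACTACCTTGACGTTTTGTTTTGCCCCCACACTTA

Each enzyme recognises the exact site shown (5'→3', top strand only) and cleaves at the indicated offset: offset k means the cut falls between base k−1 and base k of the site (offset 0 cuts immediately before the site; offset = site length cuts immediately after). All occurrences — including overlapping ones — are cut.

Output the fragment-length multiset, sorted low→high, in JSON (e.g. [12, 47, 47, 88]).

Site scan:
  LmaI AGCGA/5: at [26, 119] ⇒ [31, 124]
  OquIII ACTAC/2: at [10, 130, 136, 174, 182, 190] ⇒ [12, 132, 138, 176, 184, 192]
  NpsX TTTTG/1: at [33, 72, 77, 110, 202, 207] ⇒ [34, 73, 78, 111, 203, 208]
  JekI ATTGT/0: at [39, 45, 54, 104, 123] ⇒ [39, 45, 54, 104, 123]
  QalIV AAAGGCTT/0: at [17, 60, 85, 156, 164] ⇒ [17, 60, 85, 156, 164]

All cut coordinates (distinct, sorted): [12, 17, 31, 34, 39, 45, 54, 60, 73, 78, 85, 104, 111, 123, 124, 132, 138, 156, 164, 176, 184, 192, 203, 208]

Fragment lengths:
  12→17: 5 bp
  17→31: 14 bp
  31→34: 3 bp
  34→39: 5 bp
  39→45: 6 bp
  45→54: 9 bp
  54→60: 6 bp
  60→73: 13 bp
  73→78: 5 bp
  78→85: 7 bp
  85→104: 19 bp
  104→111: 7 bp
  111→123: 12 bp
  123→124: 1 bp
  124→132: 8 bp
  132→138: 6 bp
  138→156: 18 bp
  156→164: 8 bp
  164→176: 12 bp
  176→184: 8 bp
  184→192: 8 bp
  192→203: 11 bp
  203→208: 5 bp
  208→12 (wrap): 224-208+12 = 28 bp

[1,3,5,5,5,5,6,6,6,7,7,8,8,8,8,9,11,12,12,13,14,18,19,28]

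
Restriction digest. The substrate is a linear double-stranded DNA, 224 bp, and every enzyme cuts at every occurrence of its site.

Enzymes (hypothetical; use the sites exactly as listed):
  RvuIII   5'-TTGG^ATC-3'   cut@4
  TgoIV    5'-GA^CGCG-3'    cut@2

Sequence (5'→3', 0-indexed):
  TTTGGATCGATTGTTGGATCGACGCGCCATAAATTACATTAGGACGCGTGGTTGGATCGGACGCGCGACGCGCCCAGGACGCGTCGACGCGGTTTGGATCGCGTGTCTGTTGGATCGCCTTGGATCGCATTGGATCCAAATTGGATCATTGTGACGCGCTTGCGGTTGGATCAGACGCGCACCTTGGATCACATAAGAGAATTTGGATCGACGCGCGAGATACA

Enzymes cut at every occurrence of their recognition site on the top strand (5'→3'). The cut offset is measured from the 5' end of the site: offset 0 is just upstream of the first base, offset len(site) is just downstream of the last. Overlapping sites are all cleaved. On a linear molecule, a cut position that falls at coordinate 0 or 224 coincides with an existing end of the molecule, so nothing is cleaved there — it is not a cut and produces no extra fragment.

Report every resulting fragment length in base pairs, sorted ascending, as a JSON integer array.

Per-enzyme occurrences:
  RvuIII TTGGATC/4: at [1, 13, 51, 93, 109, 119, 129, 140, 165, 183, 202] ⇒ [5, 17, 55, 97, 113, 123, 133, 144, 169, 187, 206]
  TgoIV GACGCG/2: at [20, 42, 59, 66, 77, 85, 152, 173, 209] ⇒ [22, 44, 61, 68, 79, 87, 154, 175, 211]

All cut coordinates (distinct, sorted): [5, 17, 22, 44, 55, 61, 68, 79, 87, 97, 113, 123, 133, 144, 154, 169, 175, 187, 206, 211]

Fragment lengths:
  [0,5): 5 bp
  [5,17): 12 bp
  [17,22): 5 bp
  [22,44): 22 bp
  [44,55): 11 bp
  [55,61): 6 bp
  [61,68): 7 bp
  [68,79): 11 bp
  [79,87): 8 bp
  [87,97): 10 bp
  [97,113): 16 bp
  [113,123): 10 bp
  [123,133): 10 bp
  [133,144): 11 bp
  [144,154): 10 bp
  [154,169): 15 bp
  [169,175): 6 bp
  [175,187): 12 bp
  [187,206): 19 bp
  [206,211): 5 bp
  [211,224): 13 bp

[5,5,5,6,6,7,8,10,10,10,10,11,11,11,12,12,13,15,16,19,22]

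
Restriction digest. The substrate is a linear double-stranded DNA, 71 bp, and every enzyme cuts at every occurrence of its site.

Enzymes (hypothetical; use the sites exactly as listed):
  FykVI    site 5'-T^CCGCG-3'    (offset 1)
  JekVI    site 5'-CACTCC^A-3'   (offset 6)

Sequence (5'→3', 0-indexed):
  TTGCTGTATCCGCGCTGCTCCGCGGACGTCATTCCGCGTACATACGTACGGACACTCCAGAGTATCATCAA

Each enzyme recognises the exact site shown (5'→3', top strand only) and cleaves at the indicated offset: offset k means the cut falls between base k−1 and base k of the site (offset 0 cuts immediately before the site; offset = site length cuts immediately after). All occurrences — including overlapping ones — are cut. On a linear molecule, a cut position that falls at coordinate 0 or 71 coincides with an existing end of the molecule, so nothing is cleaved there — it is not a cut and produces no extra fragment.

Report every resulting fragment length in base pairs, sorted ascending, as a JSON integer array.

[9,10,13,14,25]

Per-enzyme occurrences:
  FykVI TCCGCG/1: at [8, 18, 32] ⇒ [9, 19, 33]
  JekVI CACTCCA/6: at [52] ⇒ [58]

Pooled cuts: [9, 19, 33, 58]

Fragments:
  [0,9): 9 bp
  [9,19): 10 bp
  [19,33): 14 bp
  [33,58): 25 bp
  [58,71): 13 bp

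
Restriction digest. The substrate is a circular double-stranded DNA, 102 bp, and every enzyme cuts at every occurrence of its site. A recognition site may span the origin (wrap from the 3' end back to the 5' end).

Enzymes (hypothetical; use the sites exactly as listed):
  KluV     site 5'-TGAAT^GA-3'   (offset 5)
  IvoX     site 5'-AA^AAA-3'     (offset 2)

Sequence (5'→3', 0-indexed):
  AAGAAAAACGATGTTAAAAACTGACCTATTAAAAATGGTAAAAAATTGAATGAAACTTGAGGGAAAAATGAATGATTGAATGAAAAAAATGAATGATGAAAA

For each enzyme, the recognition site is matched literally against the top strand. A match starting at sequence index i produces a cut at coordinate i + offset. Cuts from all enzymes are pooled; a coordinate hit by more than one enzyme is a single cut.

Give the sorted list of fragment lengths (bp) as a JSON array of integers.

Scan for sites:
  KluV TGAATGA/5: at [46, 68, 76, 89] ⇒ [51, 73, 81, 94]
  IvoX AAAAA/2: at [3, 15, 30, 39, 40, 63, 82, 83, 84, 98, 99] ⇒ [5, 17, 32, 41, 42, 65, 84, 85, 86, 100, 101]

All cut coordinates (distinct, sorted): [5, 17, 32, 41, 42, 51, 65, 73, 81, 84, 85, 86, 94, 100, 101]

Fragments:
  5→17: 12 bp
  17→32: 15 bp
  32→41: 9 bp
  41→42: 1 bp
  42→51: 9 bp
  51→65: 14 bp
  65→73: 8 bp
  73→81: 8 bp
  81→84: 3 bp
  84→85: 1 bp
  85→86: 1 bp
  86→94: 8 bp
  94→100: 6 bp
  100→101: 1 bp
  101→5 (wrap): 102-101+5 = 6 bp

[1,1,1,1,3,6,6,8,8,8,9,9,12,14,15]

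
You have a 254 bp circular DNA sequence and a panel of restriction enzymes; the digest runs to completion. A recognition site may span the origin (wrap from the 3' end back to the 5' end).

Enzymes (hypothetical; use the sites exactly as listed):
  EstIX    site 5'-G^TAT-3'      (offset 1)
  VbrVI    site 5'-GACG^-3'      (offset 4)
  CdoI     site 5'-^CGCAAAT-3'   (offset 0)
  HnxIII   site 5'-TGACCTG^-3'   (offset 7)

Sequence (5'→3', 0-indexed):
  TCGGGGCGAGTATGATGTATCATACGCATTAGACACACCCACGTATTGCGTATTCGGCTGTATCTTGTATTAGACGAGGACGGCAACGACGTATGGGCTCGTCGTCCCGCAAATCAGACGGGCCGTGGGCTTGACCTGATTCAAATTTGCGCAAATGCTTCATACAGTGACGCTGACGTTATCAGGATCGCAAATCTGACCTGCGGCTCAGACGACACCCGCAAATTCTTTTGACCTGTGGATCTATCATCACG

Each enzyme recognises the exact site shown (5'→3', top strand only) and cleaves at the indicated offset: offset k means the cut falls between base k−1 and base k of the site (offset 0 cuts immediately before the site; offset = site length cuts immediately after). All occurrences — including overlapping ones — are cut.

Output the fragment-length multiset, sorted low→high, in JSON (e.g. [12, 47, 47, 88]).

[5,6,6,7,7,7,9,9,10,10,11,11,13,15,16,18,19,23,26,26]

Site scan:
  EstIX GTAT/1: at [9, 16, 42, 49, 59, 66, 90] ⇒ [10, 17, 43, 50, 60, 67, 91]
  VbrVI GACG/4: at [72, 78, 87, 116, 168, 174, 210] ⇒ [76, 82, 91, 120, 172, 178, 214]
  CdoI CGCAAAT/0: at [107, 149, 188, 219] ⇒ [107, 149, 188, 219]
  HnxIII TGACCTG/7: at [131, 196, 231] ⇒ [138, 203, 238]

All cut coordinates (distinct, sorted): [10, 17, 43, 50, 60, 67, 76, 82, 91, 107, 120, 138, 149, 172, 178, 188, 203, 214, 219, 238]

Fragment lengths:
  10→17: 7 bp
  17→43: 26 bp
  43→50: 7 bp
  50→60: 10 bp
  60→67: 7 bp
  67→76: 9 bp
  76→82: 6 bp
  82→91: 9 bp
  91→107: 16 bp
  107→120: 13 bp
  120→138: 18 bp
  138→149: 11 bp
  149→172: 23 bp
  172→178: 6 bp
  178→188: 10 bp
  188→203: 15 bp
  203→214: 11 bp
  214→219: 5 bp
  219→238: 19 bp
  238→10 (wrap): 254-238+10 = 26 bp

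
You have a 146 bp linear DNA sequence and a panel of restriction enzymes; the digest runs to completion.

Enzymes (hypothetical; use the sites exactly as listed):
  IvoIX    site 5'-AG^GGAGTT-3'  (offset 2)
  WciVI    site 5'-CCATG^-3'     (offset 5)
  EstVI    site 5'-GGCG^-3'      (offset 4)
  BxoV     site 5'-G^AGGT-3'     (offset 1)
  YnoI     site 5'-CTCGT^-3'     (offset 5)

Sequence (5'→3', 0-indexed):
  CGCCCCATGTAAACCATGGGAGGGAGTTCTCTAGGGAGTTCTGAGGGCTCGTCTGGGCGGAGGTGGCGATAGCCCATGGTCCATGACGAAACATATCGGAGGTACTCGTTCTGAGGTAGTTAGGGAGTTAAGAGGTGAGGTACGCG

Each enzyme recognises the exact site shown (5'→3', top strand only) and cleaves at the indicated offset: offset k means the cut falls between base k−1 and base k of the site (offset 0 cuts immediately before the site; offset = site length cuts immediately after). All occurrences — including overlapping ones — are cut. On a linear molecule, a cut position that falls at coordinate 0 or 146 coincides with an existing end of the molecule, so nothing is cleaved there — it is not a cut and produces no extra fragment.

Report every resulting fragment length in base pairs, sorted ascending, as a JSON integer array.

Per-enzyme occurrences:
  IvoIX AGGGAGTT/2: at [20, 32, 121] ⇒ [22, 34, 123]
  WciVI CCATG/5: at [4, 13, 73, 80] ⇒ [9, 18, 78, 85]
  EstVI GGCG/4: at [55, 64] ⇒ [59, 68]
  BxoV GAGGT/1: at [59, 98, 112, 131, 136] ⇒ [60, 99, 113, 132, 137]
  YnoI CTCGT/5: at [47, 104] ⇒ [52, 109]

All cut coordinates (distinct, sorted): [9, 18, 22, 34, 52, 59, 60, 68, 78, 85, 99, 109, 113, 123, 132, 137]

Fragments:
  [0,9): 9 bp
  [9,18): 9 bp
  [18,22): 4 bp
  [22,34): 12 bp
  [34,52): 18 bp
  [52,59): 7 bp
  [59,60): 1 bp
  [60,68): 8 bp
  [68,78): 10 bp
  [78,85): 7 bp
  [85,99): 14 bp
  [99,109): 10 bp
  [109,113): 4 bp
  [113,123): 10 bp
  [123,132): 9 bp
  [132,137): 5 bp
  [137,146): 9 bp

[1,4,4,5,7,7,8,9,9,9,9,10,10,10,12,14,18]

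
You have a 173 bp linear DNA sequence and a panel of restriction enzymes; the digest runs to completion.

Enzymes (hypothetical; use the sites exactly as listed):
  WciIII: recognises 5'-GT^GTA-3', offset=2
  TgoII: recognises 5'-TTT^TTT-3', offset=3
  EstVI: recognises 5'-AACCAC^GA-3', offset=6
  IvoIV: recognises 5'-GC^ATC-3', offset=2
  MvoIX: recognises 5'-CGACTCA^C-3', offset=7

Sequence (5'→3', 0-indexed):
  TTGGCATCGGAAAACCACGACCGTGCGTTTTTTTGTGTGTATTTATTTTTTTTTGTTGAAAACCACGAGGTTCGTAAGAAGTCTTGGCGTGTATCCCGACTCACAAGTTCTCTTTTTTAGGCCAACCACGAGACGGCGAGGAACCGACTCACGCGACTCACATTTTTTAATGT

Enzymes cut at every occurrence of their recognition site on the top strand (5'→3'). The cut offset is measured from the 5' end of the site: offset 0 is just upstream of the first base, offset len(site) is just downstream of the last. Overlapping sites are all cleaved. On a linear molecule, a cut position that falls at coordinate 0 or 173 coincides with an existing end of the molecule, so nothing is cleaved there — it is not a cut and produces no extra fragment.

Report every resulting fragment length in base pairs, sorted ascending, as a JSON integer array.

[1,1,1,1,5,5,7,8,9,10,12,12,13,13,14,15,22,24]

Scan for sites:
  WciIII (GTGTA, off=2): starts [36, 88] → cuts [38, 90]
  TgoII (TTTTTT, off=3): starts [27, 28, 45, 46, 47, 48, 112, 162] → cuts [30, 31, 48, 49, 50, 51, 115, 165]
  EstVI (AACCACGA, off=6): starts [12, 60, 123] → cuts [18, 66, 129]
  IvoIV (GCATC, off=2): starts [3] → cuts [5]
  MvoIX (CGACTCAC, off=7): starts [96, 144, 153] → cuts [103, 151, 160]

Pooled cuts: [5, 18, 30, 31, 38, 48, 49, 50, 51, 66, 90, 103, 115, 129, 151, 160, 165]

Fragment lengths:
  [0,5): 5 bp
  [5,18): 13 bp
  [18,30): 12 bp
  [30,31): 1 bp
  [31,38): 7 bp
  [38,48): 10 bp
  [48,49): 1 bp
  [49,50): 1 bp
  [50,51): 1 bp
  [51,66): 15 bp
  [66,90): 24 bp
  [90,103): 13 bp
  [103,115): 12 bp
  [115,129): 14 bp
  [129,151): 22 bp
  [151,160): 9 bp
  [160,165): 5 bp
  [165,173): 8 bp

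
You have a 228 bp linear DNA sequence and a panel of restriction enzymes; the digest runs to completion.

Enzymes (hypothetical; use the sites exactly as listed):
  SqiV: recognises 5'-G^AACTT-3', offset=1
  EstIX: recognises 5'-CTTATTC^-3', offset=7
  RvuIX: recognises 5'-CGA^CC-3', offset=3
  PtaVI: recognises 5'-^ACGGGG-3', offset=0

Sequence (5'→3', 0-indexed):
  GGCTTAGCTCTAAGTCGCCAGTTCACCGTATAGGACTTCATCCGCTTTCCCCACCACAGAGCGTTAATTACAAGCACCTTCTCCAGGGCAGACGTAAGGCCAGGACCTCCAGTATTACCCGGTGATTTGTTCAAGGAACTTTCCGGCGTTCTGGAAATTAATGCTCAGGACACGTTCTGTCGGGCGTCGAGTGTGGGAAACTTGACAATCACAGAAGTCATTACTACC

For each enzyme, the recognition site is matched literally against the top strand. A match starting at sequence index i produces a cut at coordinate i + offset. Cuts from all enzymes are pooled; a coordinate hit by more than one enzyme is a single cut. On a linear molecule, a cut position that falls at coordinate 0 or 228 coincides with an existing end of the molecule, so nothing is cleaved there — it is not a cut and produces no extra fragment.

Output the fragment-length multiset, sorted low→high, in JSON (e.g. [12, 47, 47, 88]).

[92,136]

Per-enzyme occurrences:
  SqiV (GAACTT, off=1): starts [135] → cuts [136]
  EstIX (CTTATTC, off=7): no sites
  RvuIX (CGACC, off=3): no sites
  PtaVI (ACGGGG, off=0): no sites

All cut coordinates (distinct, sorted): [136]

Fragments:
  [0,136): 136 bp
  [136,228): 92 bp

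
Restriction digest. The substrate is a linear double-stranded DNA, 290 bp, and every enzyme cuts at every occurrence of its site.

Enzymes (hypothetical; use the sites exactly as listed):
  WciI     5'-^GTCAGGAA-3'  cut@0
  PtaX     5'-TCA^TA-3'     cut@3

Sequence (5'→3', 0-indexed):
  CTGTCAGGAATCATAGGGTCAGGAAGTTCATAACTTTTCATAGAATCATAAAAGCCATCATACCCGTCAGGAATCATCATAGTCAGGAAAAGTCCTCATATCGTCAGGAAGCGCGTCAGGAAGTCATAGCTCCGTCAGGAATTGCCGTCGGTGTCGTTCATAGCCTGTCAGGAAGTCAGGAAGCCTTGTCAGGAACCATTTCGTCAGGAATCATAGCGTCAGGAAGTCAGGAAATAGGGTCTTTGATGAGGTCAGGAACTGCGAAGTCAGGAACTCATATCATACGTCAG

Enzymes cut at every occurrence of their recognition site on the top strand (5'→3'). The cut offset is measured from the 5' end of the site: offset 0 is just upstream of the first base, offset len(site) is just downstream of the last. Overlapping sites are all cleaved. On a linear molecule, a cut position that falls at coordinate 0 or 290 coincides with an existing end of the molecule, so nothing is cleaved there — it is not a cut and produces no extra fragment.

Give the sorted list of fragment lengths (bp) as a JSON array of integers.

Site scan:
  WciI (GTCAGGAA, off=0): starts [2, 17, 65, 81, 102, 114, 133, 166, 174, 187, 202, 217, 225, 250, 265] → cuts [2, 17, 65, 81, 102, 114, 133, 166, 174, 187, 202, 217, 225, 250, 265]
  PtaX (TCATA, off=3): starts [10, 27, 37, 45, 57, 76, 95, 123, 157, 210, 274, 279] → cuts [13, 30, 40, 48, 60, 79, 98, 126, 160, 213, 277, 282]

All cut coordinates (distinct, sorted): [2, 13, 17, 30, 40, 48, 60, 65, 79, 81, 98, 102, 114, 126, 133, 160, 166, 174, 187, 202, 213, 217, 225, 250, 265, 277, 282]

Fragments:
  [0,2): 2 bp
  [2,13): 11 bp
  [13,17): 4 bp
  [17,30): 13 bp
  [30,40): 10 bp
  [40,48): 8 bp
  [48,60): 12 bp
  [60,65): 5 bp
  [65,79): 14 bp
  [79,81): 2 bp
  [81,98): 17 bp
  [98,102): 4 bp
  [102,114): 12 bp
  [114,126): 12 bp
  [126,133): 7 bp
  [133,160): 27 bp
  [160,166): 6 bp
  [166,174): 8 bp
  [174,187): 13 bp
  [187,202): 15 bp
  [202,213): 11 bp
  [213,217): 4 bp
  [217,225): 8 bp
  [225,250): 25 bp
  [250,265): 15 bp
  [265,277): 12 bp
  [277,282): 5 bp
  [282,290): 8 bp

[2,2,4,4,4,5,5,6,7,8,8,8,8,10,11,11,12,12,12,12,13,13,14,15,15,17,25,27]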